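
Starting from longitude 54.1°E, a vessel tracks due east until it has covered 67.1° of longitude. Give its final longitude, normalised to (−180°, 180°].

Start at +54.1°; shift +67.1° → +121.2°.
+121.2° already lies in (−180°, 180°].

121.2°E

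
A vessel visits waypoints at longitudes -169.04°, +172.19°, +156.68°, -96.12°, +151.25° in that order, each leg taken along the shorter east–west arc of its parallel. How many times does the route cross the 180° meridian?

3

Leg 1: -169.04° → +172.19°, shortest Δλ = -18.77° (west) — crosses 180°.
Leg 2: +172.19° → +156.68°, shortest Δλ = -15.51° (west) — does not cross 180°.
Leg 3: +156.68° → -96.12°, shortest Δλ = 107.2° (east) — crosses 180°.
Leg 4: -96.12° → +151.25°, shortest Δλ = -112.63° (west) — crosses 180°.
Total crossings: 3.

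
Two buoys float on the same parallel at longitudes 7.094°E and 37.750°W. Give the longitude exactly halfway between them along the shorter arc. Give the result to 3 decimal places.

Signed shortest Δλ from +7.094° to -37.750° is -44.844°.
Midpoint longitude = +7.094° + (-44.844°)/2 = +7.094° − 22.422° = -15.328°.

15.328°W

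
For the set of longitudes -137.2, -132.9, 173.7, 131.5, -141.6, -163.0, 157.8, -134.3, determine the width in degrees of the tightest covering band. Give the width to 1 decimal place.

Sort the longitudes: -163.0°, -141.6°, -137.2°, -134.3°, -132.9°, +131.5°, +157.8°, +173.7°.
Eastward gaps between consecutive values (wrapping around): 21.4°, 4.4°, 2.9°, 1.4°, 264.4°, 26.3°, 15.9°, 23.3°.
Largest gap = 264.4° ⇒ minimal covering band is its complement: 360° − 264.4° = 95.6°.
Band runs from +131.5° eastward to -132.9°, crossing the antimeridian.

95.6°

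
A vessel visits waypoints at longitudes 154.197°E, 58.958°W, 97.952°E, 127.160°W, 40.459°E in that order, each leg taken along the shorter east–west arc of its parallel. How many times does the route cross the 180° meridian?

2

Leg 1: +154.197° → -58.958°, shortest Δλ = 146.845° (east) — crosses 180°.
Leg 2: -58.958° → +97.952°, shortest Δλ = 156.91° (east) — does not cross 180°.
Leg 3: +97.952° → -127.160°, shortest Δλ = 134.888° (east) — crosses 180°.
Leg 4: -127.160° → +40.459°, shortest Δλ = 167.619° (east) — does not cross 180°.
Total crossings: 2.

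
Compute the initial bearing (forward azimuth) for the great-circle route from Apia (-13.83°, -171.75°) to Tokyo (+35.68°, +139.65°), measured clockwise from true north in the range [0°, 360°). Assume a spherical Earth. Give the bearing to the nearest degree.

319°

Δλ = 139.65 − -171.75 = 311.40°; wrapped into (−180°, 180°]: -48.60°.
θ = atan2( sin Δλ · cos φ₂ , cos φ₁ · sin φ₂ − sin φ₁ · cos φ₂ · cos Δλ )
  = atan2(-0.60931, 0.69476) = -41.251° → normalised to [0°, 360°): 318.749°.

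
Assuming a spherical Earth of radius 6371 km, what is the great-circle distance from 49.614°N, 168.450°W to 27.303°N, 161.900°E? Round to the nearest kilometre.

3538 km

Δλ = 161.900 − -168.450 = 330.350°; wrapped into (−180°, 180°]: -29.650°.
Δφ = 27.303 − 49.614 = -22.311°.
a = sin²(Δφ/2) + cos φ₁ · cos φ₂ · sin²(Δλ/2) = 0.075125.
c = 2·atan2(√a, √(1−a)) = 0.55528 rad → d = 6371·c ≈ 3537.72 km.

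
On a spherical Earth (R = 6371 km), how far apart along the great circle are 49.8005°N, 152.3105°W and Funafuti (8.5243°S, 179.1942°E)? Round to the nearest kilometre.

7050 km

Δλ = 179.1942 − -152.3105 = 331.5047°; wrapped into (−180°, 180°]: -28.4953°.
Δφ = -8.5243 − 49.8005 = -58.3248°.
a = sin²(Δφ/2) + cos φ₁ · cos φ₂ · sin²(Δλ/2) = 0.276113.
c = 2·atan2(√a, √(1−a)) = 1.10652 rad → d = 6371·c ≈ 7049.65 km.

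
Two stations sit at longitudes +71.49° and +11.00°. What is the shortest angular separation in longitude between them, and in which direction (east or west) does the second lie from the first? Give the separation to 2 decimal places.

Raw difference: 11.00 − 71.49 = -60.49°.
Normalise into (−180°, 180°]: -60.49° stays -60.49°.
Negative ⇒ the second point lies to the west; separation 60.49°.

60.49° west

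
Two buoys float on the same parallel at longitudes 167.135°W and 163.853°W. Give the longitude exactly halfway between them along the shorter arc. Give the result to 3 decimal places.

Signed shortest Δλ from -167.135° to -163.853° is +3.282°.
Midpoint longitude = -167.135° + (+3.282°)/2 = -167.135° + 1.641° = -165.494°.

165.494°W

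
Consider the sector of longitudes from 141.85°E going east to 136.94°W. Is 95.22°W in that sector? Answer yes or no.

No

Band width going east from +141.85° to -136.94°: ((-136.94 − 141.85) mod 360) = 81.21°.
Offset of -95.22° east of the west edge: ((-95.22 − 141.85) mod 360) = 122.93°.
122.93° > 81.21° ⇒ outside.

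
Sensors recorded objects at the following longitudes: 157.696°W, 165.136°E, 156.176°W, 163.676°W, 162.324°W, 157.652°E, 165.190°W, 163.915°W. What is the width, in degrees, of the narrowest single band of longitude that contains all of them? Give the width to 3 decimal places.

46.172°

Sort the longitudes: -165.190°, -163.915°, -163.676°, -162.324°, -157.696°, -156.176°, +157.652°, +165.136°.
Eastward gaps between consecutive values (wrapping around): 1.275°, 0.239°, 1.352°, 4.628°, 1.520°, 313.828°, 7.484°, 29.674°.
Largest gap = 313.828° ⇒ minimal covering band is its complement: 360° − 313.828° = 46.172°.
Band runs from +157.652° eastward to -156.176°, crossing the antimeridian.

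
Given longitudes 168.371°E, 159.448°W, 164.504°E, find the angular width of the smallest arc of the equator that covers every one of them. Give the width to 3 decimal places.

Sort the longitudes: -159.448°, +164.504°, +168.371°.
Eastward gaps between consecutive values (wrapping around): 323.952°, 3.867°, 32.181°.
Largest gap = 323.952° ⇒ minimal covering band is its complement: 360° − 323.952° = 36.048°.
Band runs from +164.504° eastward to -159.448°, crossing the antimeridian.

36.048°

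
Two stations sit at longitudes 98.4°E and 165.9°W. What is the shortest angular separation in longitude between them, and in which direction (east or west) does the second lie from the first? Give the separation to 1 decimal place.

95.7° east

Raw difference: -165.9 − 98.4 = -264.3°.
Normalise into (−180°, 180°]: -264.3° + 360° = 95.7°.
Positive ⇒ the second point lies to the east; separation 95.7°.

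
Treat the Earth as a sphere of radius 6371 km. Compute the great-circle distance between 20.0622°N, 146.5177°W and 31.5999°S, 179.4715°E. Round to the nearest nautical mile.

3668 nmi

Δλ = 179.4715 − -146.5177 = 325.9892°; wrapped into (−180°, 180°]: -34.0108°.
Δφ = -31.5999 − 20.0622 = -51.6621°.
a = sin²(Δφ/2) + cos φ₁ · cos φ₂ · sin²(Δλ/2) = 0.258282.
c = 2·atan2(√a, √(1−a)) = 1.06622 rad → d = 6371·c ≈ 6792.89 km ≈ 3667.87 nmi.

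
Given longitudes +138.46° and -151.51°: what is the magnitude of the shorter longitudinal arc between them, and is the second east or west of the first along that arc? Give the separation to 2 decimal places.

Raw difference: -151.51 − 138.46 = -289.97°.
Normalise into (−180°, 180°]: -289.97° + 360° = 70.03°.
Positive ⇒ the second point lies to the east; separation 70.03°.

70.03° east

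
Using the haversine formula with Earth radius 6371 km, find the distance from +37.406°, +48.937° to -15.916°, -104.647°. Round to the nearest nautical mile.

Δλ = -104.647 − 48.937 = -153.584°.
Δφ = -15.916 − 37.406 = -53.322°.
a = sin²(Δφ/2) + cos φ₁ · cos φ₂ · sin²(Δλ/2) = 0.925360.
c = 2·atan2(√a, √(1−a)) = 2.58815 rad → d = 6371·c ≈ 16489.11 km ≈ 8903.41 nmi.

8903 nmi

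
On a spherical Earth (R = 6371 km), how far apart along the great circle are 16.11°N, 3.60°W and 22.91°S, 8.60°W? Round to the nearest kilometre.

4373 km

Δλ = -8.60 − -3.60 = -5.00°.
Δφ = -22.91 − 16.11 = -39.02°.
a = sin²(Δφ/2) + cos φ₁ · cos φ₂ · sin²(Δλ/2) = 0.113221.
c = 2·atan2(√a, √(1−a)) = 0.68636 rad → d = 6371·c ≈ 4372.79 km.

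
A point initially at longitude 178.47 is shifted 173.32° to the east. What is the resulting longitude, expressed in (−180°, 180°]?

-8.21°

Start at +178.47°; shift +173.32° → +351.79°.
+351.79° lies outside (−180°, 180°]; subtract 360° → -8.21°.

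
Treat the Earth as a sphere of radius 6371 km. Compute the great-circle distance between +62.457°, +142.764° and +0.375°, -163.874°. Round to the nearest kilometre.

8188 km

Δλ = -163.874 − 142.764 = -306.638°; wrapped into (−180°, 180°]: 53.362°.
Δφ = 0.375 − 62.457 = -62.082°.
a = sin²(Δφ/2) + cos φ₁ · cos φ₂ · sin²(Δλ/2) = 0.359127.
c = 2·atan2(√a, √(1−a)) = 1.28518 rad → d = 6371·c ≈ 8187.90 km.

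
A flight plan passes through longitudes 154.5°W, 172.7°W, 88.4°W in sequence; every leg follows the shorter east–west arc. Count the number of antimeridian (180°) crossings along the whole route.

0

Leg 1: -154.5° → -172.7°, shortest Δλ = -18.2° (west) — does not cross 180°.
Leg 2: -172.7° → -88.4°, shortest Δλ = 84.3° (east) — does not cross 180°.
Total crossings: 0.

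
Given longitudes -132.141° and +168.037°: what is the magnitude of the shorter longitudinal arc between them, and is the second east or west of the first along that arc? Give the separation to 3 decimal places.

59.822° west

Raw difference: 168.037 − -132.141 = 300.178°.
Normalise into (−180°, 180°]: 300.178° − 360° = -59.822°.
Negative ⇒ the second point lies to the west; separation 59.822°.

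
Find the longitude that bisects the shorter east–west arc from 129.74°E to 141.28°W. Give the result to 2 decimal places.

174.23°E

Signed shortest Δλ from +129.74° to -141.28° is +88.98°.
Midpoint longitude = +129.74° + (+88.98°)/2 = +129.74° + 44.49° = +174.23°.
(The naïve average (+129.74 + -141.28)/2 = -5.77° is on the wrong side of the globe.)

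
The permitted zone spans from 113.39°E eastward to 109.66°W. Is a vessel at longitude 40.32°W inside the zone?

No

Band width going east from +113.39° to -109.66°: ((-109.66 − 113.39) mod 360) = 136.95°.
Offset of -40.32° east of the west edge: ((-40.32 − 113.39) mod 360) = 206.29°.
206.29° > 136.95° ⇒ outside.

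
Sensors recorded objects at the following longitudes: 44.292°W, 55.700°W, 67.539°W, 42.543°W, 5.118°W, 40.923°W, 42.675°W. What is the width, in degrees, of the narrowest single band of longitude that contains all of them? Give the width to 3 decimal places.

Sort the longitudes: -67.539°, -55.700°, -44.292°, -42.675°, -42.543°, -40.923°, -5.118°.
Eastward gaps between consecutive values (wrapping around): 11.839°, 11.408°, 1.617°, 0.132°, 1.620°, 35.805°, 297.579°.
Largest gap = 297.579° ⇒ minimal covering band is its complement: 360° − 297.579° = 62.421°.
Band runs from -67.539° eastward to -5.118°.

62.421°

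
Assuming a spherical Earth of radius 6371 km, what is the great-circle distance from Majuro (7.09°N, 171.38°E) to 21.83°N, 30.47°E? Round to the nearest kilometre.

14677 km

Δλ = 30.47 − 171.38 = -140.91°.
Δφ = 21.83 − 7.09 = 14.74°.
a = sin²(Δφ/2) + cos φ₁ · cos φ₂ · sin²(Δλ/2) = 0.834546.
c = 2·atan2(√a, √(1−a)) = 2.30378 rad → d = 6371·c ≈ 14677.41 km.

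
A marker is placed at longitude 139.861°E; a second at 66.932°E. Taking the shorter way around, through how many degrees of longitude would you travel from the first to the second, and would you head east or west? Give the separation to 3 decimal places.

72.929° west

Raw difference: 66.932 − 139.861 = -72.929°.
Normalise into (−180°, 180°]: -72.929° stays -72.929°.
Negative ⇒ the second point lies to the west; separation 72.929°.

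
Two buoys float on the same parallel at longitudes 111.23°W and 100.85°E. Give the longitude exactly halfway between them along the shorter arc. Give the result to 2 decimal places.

174.81°E

Signed shortest Δλ from -111.23° to +100.85° is -147.92°.
Midpoint longitude = -111.23° + (-147.92°)/2 = -111.23° − 73.96° = -185.19°.
Normalise into (−180°, 180°]: +174.81°.
(The naïve average (-111.23 + +100.85)/2 = -5.19° is on the wrong side of the globe.)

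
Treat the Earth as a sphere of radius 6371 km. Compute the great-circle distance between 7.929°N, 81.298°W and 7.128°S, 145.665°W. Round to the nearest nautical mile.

Δλ = -145.665 − -81.298 = -64.367°.
Δφ = -7.128 − 7.929 = -15.057°.
a = sin²(Δφ/2) + cos φ₁ · cos φ₂ · sin²(Δλ/2) = 0.295980.
c = 2·atan2(√a, √(1−a)) = 1.15049 rad → d = 6371·c ≈ 7329.77 km ≈ 3957.76 nmi.

3958 nmi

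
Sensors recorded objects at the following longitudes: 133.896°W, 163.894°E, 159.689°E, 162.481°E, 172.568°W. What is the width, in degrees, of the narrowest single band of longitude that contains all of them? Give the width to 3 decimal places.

66.415°

Sort the longitudes: -172.568°, -133.896°, +159.689°, +162.481°, +163.894°.
Eastward gaps between consecutive values (wrapping around): 38.672°, 293.585°, 2.792°, 1.413°, 23.538°.
Largest gap = 293.585° ⇒ minimal covering band is its complement: 360° − 293.585° = 66.415°.
Band runs from +159.689° eastward to -133.896°, crossing the antimeridian.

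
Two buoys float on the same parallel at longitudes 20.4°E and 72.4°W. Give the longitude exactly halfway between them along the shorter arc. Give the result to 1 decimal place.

Signed shortest Δλ from +20.4° to -72.4° is -92.8°.
Midpoint longitude = +20.4° + (-92.8°)/2 = +20.4° − 46.4° = -26.0°.

26.0°W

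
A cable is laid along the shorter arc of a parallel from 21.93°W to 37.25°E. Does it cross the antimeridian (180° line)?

No

Signed shortest Δλ = ((37.25 − -21.93 + 180) mod 360) − 180 = 59.18°.
Going east by 59.18° from -21.93° reaches +37.25° without touching 180°.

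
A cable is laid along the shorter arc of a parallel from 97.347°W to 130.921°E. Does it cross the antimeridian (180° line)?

Yes

Naïve |130.921 − -97.347| = 228.268° > 180°, so the shorter arc goes the other way round — across 180°.
Signed shortest Δλ = ((130.921 − -97.347 + 180) mod 360) − 180 = -131.732°.
Going west by 131.732° from -97.347° passes through 180° before reaching +130.921°.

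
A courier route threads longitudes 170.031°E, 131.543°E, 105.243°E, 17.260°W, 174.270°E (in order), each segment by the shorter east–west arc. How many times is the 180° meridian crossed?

1

Leg 1: +170.031° → +131.543°, shortest Δλ = -38.488° (west) — does not cross 180°.
Leg 2: +131.543° → +105.243°, shortest Δλ = -26.3° (west) — does not cross 180°.
Leg 3: +105.243° → -17.260°, shortest Δλ = -122.503° (west) — does not cross 180°.
Leg 4: -17.260° → +174.270°, shortest Δλ = -168.47° (west) — crosses 180°.
Total crossings: 1.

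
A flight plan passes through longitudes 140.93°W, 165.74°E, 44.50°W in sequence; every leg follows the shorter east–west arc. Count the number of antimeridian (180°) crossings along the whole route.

Leg 1: -140.93° → +165.74°, shortest Δλ = -53.33° (west) — crosses 180°.
Leg 2: +165.74° → -44.50°, shortest Δλ = 149.76° (east) — crosses 180°.
Total crossings: 2.

2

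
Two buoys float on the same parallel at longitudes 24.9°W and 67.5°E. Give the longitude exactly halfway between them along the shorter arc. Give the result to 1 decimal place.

Signed shortest Δλ from -24.9° to +67.5° is +92.4°.
Midpoint longitude = -24.9° + (+92.4°)/2 = -24.9° + 46.2° = +21.3°.

21.3°E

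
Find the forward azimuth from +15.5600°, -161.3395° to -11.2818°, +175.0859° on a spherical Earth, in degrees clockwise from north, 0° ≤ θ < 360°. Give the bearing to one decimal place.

222.4°

Δλ = 175.0859 − -161.3395 = 336.4254°; wrapped into (−180°, 180°]: -23.5746°.
θ = atan2( sin Δλ · cos φ₂ , cos φ₁ · sin φ₂ − sin φ₁ · cos φ₂ · cos Δλ )
  = atan2(-0.39221, -0.42957) = -137.603° → normalised to [0°, 360°): 222.397°.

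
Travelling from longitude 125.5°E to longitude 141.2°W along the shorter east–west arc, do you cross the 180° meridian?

Naïve |-141.2 − 125.5| = 266.7° > 180°, so the shorter arc goes the other way round — across 180°.
Signed shortest Δλ = ((-141.2 − 125.5 + 180) mod 360) − 180 = 93.3°.
Going east by 93.3° from +125.5° passes through 180° before reaching -141.2°.

Yes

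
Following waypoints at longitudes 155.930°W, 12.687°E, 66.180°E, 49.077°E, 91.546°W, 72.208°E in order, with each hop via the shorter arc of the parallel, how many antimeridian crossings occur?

0

Leg 1: -155.930° → +12.687°, shortest Δλ = 168.617° (east) — does not cross 180°.
Leg 2: +12.687° → +66.180°, shortest Δλ = 53.493° (east) — does not cross 180°.
Leg 3: +66.180° → +49.077°, shortest Δλ = -17.103° (west) — does not cross 180°.
Leg 4: +49.077° → -91.546°, shortest Δλ = -140.623° (west) — does not cross 180°.
Leg 5: -91.546° → +72.208°, shortest Δλ = 163.754° (east) — does not cross 180°.
Total crossings: 0.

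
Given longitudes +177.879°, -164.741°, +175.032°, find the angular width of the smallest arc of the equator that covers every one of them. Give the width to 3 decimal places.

20.227°

Sort the longitudes: -164.741°, +175.032°, +177.879°.
Eastward gaps between consecutive values (wrapping around): 339.773°, 2.847°, 17.380°.
Largest gap = 339.773° ⇒ minimal covering band is its complement: 360° − 339.773° = 20.227°.
Band runs from +175.032° eastward to -164.741°, crossing the antimeridian.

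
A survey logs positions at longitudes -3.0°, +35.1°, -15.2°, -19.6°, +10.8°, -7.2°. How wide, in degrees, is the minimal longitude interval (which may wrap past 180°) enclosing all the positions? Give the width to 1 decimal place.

Sort the longitudes: -19.6°, -15.2°, -7.2°, -3.0°, +10.8°, +35.1°.
Eastward gaps between consecutive values (wrapping around): 4.4°, 8.0°, 4.2°, 13.8°, 24.3°, 305.3°.
Largest gap = 305.3° ⇒ minimal covering band is its complement: 360° − 305.3° = 54.7°.
Band runs from -19.6° eastward to +35.1°.

54.7°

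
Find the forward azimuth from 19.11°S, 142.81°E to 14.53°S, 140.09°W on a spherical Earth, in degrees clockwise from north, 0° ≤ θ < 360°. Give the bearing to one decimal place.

Δλ = -140.09 − 142.81 = -282.90°; wrapped into (−180°, 180°]: 77.10°.
θ = atan2( sin Δλ · cos φ₂ , cos φ₁ · sin φ₂ − sin φ₁ · cos φ₂ · cos Δλ )
  = atan2(0.94358, -0.16631) = 99.996° → normalised to [0°, 360°): 99.996°.

100.0°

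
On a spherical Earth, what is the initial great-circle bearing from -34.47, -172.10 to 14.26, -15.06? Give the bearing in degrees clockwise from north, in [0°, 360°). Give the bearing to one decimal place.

Δλ = -15.06 − -172.10 = 157.04°.
θ = atan2( sin Δλ · cos φ₂ , cos φ₁ · sin φ₂ − sin φ₁ · cos φ₂ · cos Δλ )
  = atan2(0.37807, -0.30201) = 128.618° → normalised to [0°, 360°): 128.618°.

128.6°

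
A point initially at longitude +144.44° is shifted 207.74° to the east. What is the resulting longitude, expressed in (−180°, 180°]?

Start at +144.44°; shift +207.74° → +352.18°.
+352.18° lies outside (−180°, 180°]; subtract 360° → -7.82°.

-7.82°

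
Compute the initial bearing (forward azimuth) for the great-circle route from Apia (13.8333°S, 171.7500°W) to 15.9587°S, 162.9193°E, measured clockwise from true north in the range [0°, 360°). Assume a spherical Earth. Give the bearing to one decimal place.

Δλ = 162.9193 − -171.7500 = 334.6693°; wrapped into (−180°, 180°]: -25.3307°.
θ = atan2( sin Δλ · cos φ₂ , cos φ₁ · sin φ₂ − sin φ₁ · cos φ₂ · cos Δλ )
  = atan2(-0.41135, -0.05919) = -98.188° → normalised to [0°, 360°): 261.812°.

261.8°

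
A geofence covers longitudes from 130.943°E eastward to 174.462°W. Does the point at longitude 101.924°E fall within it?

Band width going east from +130.943° to -174.462°: ((-174.462 − 130.943) mod 360) = 54.595°.
Offset of +101.924° east of the west edge: ((101.924 − 130.943) mod 360) = 330.981°.
330.981° > 54.595° ⇒ outside.

No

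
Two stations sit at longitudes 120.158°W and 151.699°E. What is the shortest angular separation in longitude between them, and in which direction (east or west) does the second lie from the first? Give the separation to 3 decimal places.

88.143° west

Raw difference: 151.699 − -120.158 = 271.857°.
Normalise into (−180°, 180°]: 271.857° − 360° = -88.143°.
Negative ⇒ the second point lies to the west; separation 88.143°.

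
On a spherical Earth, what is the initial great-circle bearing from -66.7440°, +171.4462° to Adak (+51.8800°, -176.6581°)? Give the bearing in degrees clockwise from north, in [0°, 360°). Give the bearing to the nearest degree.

Δλ = -176.6581 − 171.4462 = -348.1043°; wrapped into (−180°, 180°]: 11.8957°.
θ = atan2( sin Δλ · cos φ₂ , cos φ₁ · sin φ₂ − sin φ₁ · cos φ₂ · cos Δλ )
  = atan2(0.12725, 0.86560) = 8.363° → normalised to [0°, 360°): 8.363°.

8°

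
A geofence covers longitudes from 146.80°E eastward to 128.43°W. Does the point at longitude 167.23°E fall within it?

Yes

Band width going east from +146.80° to -128.43°: ((-128.43 − 146.80) mod 360) = 84.77°.
Offset of +167.23° east of the west edge: ((167.23 − 146.80) mod 360) = 20.43°.
20.43° ≤ 84.77° ⇒ inside.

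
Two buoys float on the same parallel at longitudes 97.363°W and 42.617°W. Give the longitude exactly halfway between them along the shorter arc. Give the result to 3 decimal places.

69.990°W

Signed shortest Δλ from -97.363° to -42.617° is +54.746°.
Midpoint longitude = -97.363° + (+54.746°)/2 = -97.363° + 27.373° = -69.990°.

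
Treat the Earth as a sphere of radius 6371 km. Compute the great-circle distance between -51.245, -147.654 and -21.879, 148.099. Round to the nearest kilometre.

6351 km

Δλ = 148.099 − -147.654 = 295.753°; wrapped into (−180°, 180°]: -64.247°.
Δφ = -21.879 − -51.245 = 29.366°.
a = sin²(Δφ/2) + cos φ₁ · cos φ₂ · sin²(Δλ/2) = 0.228500.
c = 2·atan2(√a, √(1−a)) = 0.99679 rad → d = 6371·c ≈ 6350.56 km.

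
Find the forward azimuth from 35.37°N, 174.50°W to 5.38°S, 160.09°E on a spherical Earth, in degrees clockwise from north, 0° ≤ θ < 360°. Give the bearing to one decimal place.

215.6°

Δλ = 160.09 − -174.50 = 334.59°; wrapped into (−180°, 180°]: -25.41°.
θ = atan2( sin Δλ · cos φ₂ , cos φ₁ · sin φ₂ − sin φ₁ · cos φ₂ · cos Δλ )
  = atan2(-0.42720, -0.59701) = -144.414° → normalised to [0°, 360°): 215.586°.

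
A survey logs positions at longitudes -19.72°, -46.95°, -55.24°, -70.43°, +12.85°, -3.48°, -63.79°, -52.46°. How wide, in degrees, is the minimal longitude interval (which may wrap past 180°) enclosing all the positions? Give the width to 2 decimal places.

Sort the longitudes: -70.43°, -63.79°, -55.24°, -52.46°, -46.95°, -19.72°, -3.48°, +12.85°.
Eastward gaps between consecutive values (wrapping around): 6.64°, 8.55°, 2.78°, 5.51°, 27.23°, 16.24°, 16.33°, 276.72°.
Largest gap = 276.72° ⇒ minimal covering band is its complement: 360° − 276.72° = 83.28°.
Band runs from -70.43° eastward to +12.85°.

83.28°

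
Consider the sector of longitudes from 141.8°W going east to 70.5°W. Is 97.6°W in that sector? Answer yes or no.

Band width going east from -141.8° to -70.5°: ((-70.5 − -141.8) mod 360) = 71.3°.
Offset of -97.6° east of the west edge: ((-97.6 − -141.8) mod 360) = 44.2°.
44.2° ≤ 71.3° ⇒ inside.

Yes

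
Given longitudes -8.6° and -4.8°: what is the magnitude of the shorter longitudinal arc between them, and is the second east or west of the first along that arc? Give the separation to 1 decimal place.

Raw difference: -4.8 − -8.6 = 3.8°.
Normalise into (−180°, 180°]: 3.8° stays 3.8°.
Positive ⇒ the second point lies to the east; separation 3.8°.

3.8° east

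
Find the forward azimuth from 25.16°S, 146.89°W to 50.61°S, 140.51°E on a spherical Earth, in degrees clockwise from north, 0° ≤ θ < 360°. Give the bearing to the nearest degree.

Δλ = 140.51 − -146.89 = 287.40°; wrapped into (−180°, 180°]: -72.60°.
θ = atan2( sin Δλ · cos φ₂ , cos φ₁ · sin φ₂ − sin φ₁ · cos φ₂ · cos Δλ )
  = atan2(-0.60556, -0.61884) = -135.622° → normalised to [0°, 360°): 224.378°.

224°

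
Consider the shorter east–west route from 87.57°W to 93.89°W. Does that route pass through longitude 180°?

Signed shortest Δλ = ((-93.89 − -87.57 + 180) mod 360) − 180 = -6.32°.
Going west by 6.32° from -87.57° reaches -93.89° without touching 180°.

No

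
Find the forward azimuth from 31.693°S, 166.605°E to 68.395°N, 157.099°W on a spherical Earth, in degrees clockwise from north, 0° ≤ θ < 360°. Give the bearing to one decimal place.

Δλ = -157.099 − 166.605 = -323.704°; wrapped into (−180°, 180°]: 36.296°.
θ = atan2( sin Δλ · cos φ₂ , cos φ₁ · sin φ₂ − sin φ₁ · cos φ₂ · cos Δλ )
  = atan2(0.21796, 0.94701) = 12.961° → normalised to [0°, 360°): 12.961°.

13.0°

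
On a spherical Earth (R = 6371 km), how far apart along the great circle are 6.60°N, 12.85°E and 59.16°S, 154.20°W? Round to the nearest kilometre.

Δλ = -154.20 − 12.85 = -167.05°.
Δφ = -59.16 − 6.60 = -65.76°.
a = sin²(Δφ/2) + cos φ₁ · cos φ₂ · sin²(Δλ/2) = 0.797489.
c = 2·atan2(√a, √(1−a)) = 2.20803 rad → d = 6371·c ≈ 14067.39 km.

14067 km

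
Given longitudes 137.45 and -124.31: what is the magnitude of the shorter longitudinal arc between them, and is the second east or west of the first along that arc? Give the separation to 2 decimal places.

98.24° east

Raw difference: -124.31 − 137.45 = -261.76°.
Normalise into (−180°, 180°]: -261.76° + 360° = 98.24°.
Positive ⇒ the second point lies to the east; separation 98.24°.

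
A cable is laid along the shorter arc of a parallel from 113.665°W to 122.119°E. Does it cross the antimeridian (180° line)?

Yes

Naïve |122.119 − -113.665| = 235.784° > 180°, so the shorter arc goes the other way round — across 180°.
Signed shortest Δλ = ((122.119 − -113.665 + 180) mod 360) − 180 = -124.216°.
Going west by 124.216° from -113.665° passes through 180° before reaching +122.119°.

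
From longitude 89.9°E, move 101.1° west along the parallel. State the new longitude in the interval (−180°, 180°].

Start at +89.9°; shift −101.1° → -11.2°.
-11.2° already lies in (−180°, 180°].

11.2°W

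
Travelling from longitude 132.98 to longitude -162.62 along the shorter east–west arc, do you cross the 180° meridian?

Naïve |-162.62 − 132.98| = 295.6° > 180°, so the shorter arc goes the other way round — across 180°.
Signed shortest Δλ = ((-162.62 − 132.98 + 180) mod 360) − 180 = 64.4°.
Going east by 64.4° from +132.98° passes through 180° before reaching -162.62°.

Yes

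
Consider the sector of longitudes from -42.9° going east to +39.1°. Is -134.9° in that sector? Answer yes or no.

Band width going east from -42.9° to +39.1°: ((39.1 − -42.9) mod 360) = 82.0°.
Offset of -134.9° east of the west edge: ((-134.9 − -42.9) mod 360) = 268.0°.
268.0° > 82.0° ⇒ outside.

No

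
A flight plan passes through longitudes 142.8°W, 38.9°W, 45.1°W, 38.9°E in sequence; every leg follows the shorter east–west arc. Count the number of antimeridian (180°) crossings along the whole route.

Leg 1: -142.8° → -38.9°, shortest Δλ = 103.9° (east) — does not cross 180°.
Leg 2: -38.9° → -45.1°, shortest Δλ = -6.2° (west) — does not cross 180°.
Leg 3: -45.1° → +38.9°, shortest Δλ = 84.0° (east) — does not cross 180°.
Total crossings: 0.

0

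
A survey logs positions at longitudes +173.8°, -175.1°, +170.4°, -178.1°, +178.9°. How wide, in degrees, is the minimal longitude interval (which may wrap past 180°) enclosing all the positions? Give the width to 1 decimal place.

14.5°

Sort the longitudes: -178.1°, -175.1°, +170.4°, +173.8°, +178.9°.
Eastward gaps between consecutive values (wrapping around): 3.0°, 345.5°, 3.4°, 5.1°, 3.0°.
Largest gap = 345.5° ⇒ minimal covering band is its complement: 360° − 345.5° = 14.5°.
Band runs from +170.4° eastward to -175.1°, crossing the antimeridian.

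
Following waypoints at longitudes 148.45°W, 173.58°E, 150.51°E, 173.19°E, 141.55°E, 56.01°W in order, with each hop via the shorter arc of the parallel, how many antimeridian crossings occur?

Leg 1: -148.45° → +173.58°, shortest Δλ = -37.97° (west) — crosses 180°.
Leg 2: +173.58° → +150.51°, shortest Δλ = -23.07° (west) — does not cross 180°.
Leg 3: +150.51° → +173.19°, shortest Δλ = 22.68° (east) — does not cross 180°.
Leg 4: +173.19° → +141.55°, shortest Δλ = -31.64° (west) — does not cross 180°.
Leg 5: +141.55° → -56.01°, shortest Δλ = 162.44° (east) — crosses 180°.
Total crossings: 2.

2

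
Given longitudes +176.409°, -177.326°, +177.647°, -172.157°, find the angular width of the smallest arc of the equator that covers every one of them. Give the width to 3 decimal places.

11.434°

Sort the longitudes: -177.326°, -172.157°, +176.409°, +177.647°.
Eastward gaps between consecutive values (wrapping around): 5.169°, 348.566°, 1.238°, 5.027°.
Largest gap = 348.566° ⇒ minimal covering band is its complement: 360° − 348.566° = 11.434°.
Band runs from +176.409° eastward to -172.157°, crossing the antimeridian.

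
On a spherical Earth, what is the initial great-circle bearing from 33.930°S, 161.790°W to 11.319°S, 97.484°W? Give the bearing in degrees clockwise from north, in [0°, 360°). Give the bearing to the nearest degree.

85°

Δλ = -97.484 − -161.790 = 64.306°.
θ = atan2( sin Δλ · cos φ₂ , cos φ₁ · sin φ₂ − sin φ₁ · cos φ₂ · cos Δλ )
  = atan2(0.88360, 0.07445) = 85.184° → normalised to [0°, 360°): 85.184°.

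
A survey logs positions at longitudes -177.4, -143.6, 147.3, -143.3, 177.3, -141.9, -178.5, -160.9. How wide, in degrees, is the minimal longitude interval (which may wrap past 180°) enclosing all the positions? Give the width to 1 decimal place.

Sort the longitudes: -178.5°, -177.4°, -160.9°, -143.6°, -143.3°, -141.9°, +147.3°, +177.3°.
Eastward gaps between consecutive values (wrapping around): 1.1°, 16.5°, 17.3°, 0.3°, 1.4°, 289.2°, 30.0°, 4.2°.
Largest gap = 289.2° ⇒ minimal covering band is its complement: 360° − 289.2° = 70.8°.
Band runs from +147.3° eastward to -141.9°, crossing the antimeridian.

70.8°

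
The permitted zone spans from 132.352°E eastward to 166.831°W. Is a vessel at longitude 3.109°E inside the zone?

Band width going east from +132.352° to -166.831°: ((-166.831 − 132.352) mod 360) = 60.817°.
Offset of +3.109° east of the west edge: ((3.109 − 132.352) mod 360) = 230.757°.
230.757° > 60.817° ⇒ outside.

No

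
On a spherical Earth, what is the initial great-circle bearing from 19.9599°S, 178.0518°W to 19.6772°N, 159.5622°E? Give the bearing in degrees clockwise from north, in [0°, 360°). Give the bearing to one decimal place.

Δλ = 159.5622 − -178.0518 = 337.6140°; wrapped into (−180°, 180°]: -22.3860°.
θ = atan2( sin Δλ · cos φ₂ , cos φ₁ · sin φ₂ − sin φ₁ · cos φ₂ · cos Δλ )
  = atan2(-0.35860, 0.61370) = -30.299° → normalised to [0°, 360°): 329.701°.

329.7°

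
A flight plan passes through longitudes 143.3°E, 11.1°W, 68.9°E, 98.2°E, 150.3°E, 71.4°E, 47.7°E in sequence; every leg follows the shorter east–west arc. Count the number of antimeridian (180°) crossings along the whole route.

Leg 1: +143.3° → -11.1°, shortest Δλ = -154.4° (west) — does not cross 180°.
Leg 2: -11.1° → +68.9°, shortest Δλ = 80.0° (east) — does not cross 180°.
Leg 3: +68.9° → +98.2°, shortest Δλ = 29.3° (east) — does not cross 180°.
Leg 4: +98.2° → +150.3°, shortest Δλ = 52.1° (east) — does not cross 180°.
Leg 5: +150.3° → +71.4°, shortest Δλ = -78.9° (west) — does not cross 180°.
Leg 6: +71.4° → +47.7°, shortest Δλ = -23.7° (west) — does not cross 180°.
Total crossings: 0.

0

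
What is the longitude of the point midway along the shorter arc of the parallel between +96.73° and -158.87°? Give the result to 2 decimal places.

+148.93°

Signed shortest Δλ from +96.73° to -158.87° is +104.40°.
Midpoint longitude = +96.73° + (+104.40°)/2 = +96.73° + 52.20° = +148.93°.
(The naïve average (+96.73 + -158.87)/2 = -31.07° is on the wrong side of the globe.)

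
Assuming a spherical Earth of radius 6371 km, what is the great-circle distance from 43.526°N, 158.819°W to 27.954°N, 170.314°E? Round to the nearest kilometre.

Δλ = 170.314 − -158.819 = 329.133°; wrapped into (−180°, 180°]: -30.867°.
Δφ = 27.954 − 43.526 = -15.572°.
a = sin²(Δφ/2) + cos φ₁ · cos φ₂ · sin²(Δλ/2) = 0.063711.
c = 2·atan2(√a, √(1−a)) = 0.51034 rad → d = 6371·c ≈ 3251.37 km.

3251 km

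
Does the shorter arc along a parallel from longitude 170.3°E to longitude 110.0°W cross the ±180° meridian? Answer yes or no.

Naïve |-110.0 − 170.3| = 280.3° > 180°, so the shorter arc goes the other way round — across 180°.
Signed shortest Δλ = ((-110.0 − 170.3 + 180) mod 360) − 180 = 79.7°.
Going east by 79.7° from +170.3° passes through 180° before reaching -110.0°.

Yes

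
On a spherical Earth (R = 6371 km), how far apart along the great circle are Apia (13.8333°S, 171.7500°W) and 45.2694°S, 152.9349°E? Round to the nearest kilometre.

Δλ = 152.9349 − -171.7500 = 324.6849°; wrapped into (−180°, 180°]: -35.3151°.
Δφ = -45.2694 − -13.8333 = -31.4361°.
a = sin²(Δφ/2) + cos φ₁ · cos φ₂ · sin²(Δλ/2) = 0.136263.
c = 2·atan2(√a, √(1−a)) = 0.75616 rad → d = 6371·c ≈ 4817.52 km.

4818 km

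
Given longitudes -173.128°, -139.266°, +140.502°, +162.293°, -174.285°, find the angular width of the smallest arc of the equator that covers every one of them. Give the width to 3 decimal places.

80.232°

Sort the longitudes: -174.285°, -173.128°, -139.266°, +140.502°, +162.293°.
Eastward gaps between consecutive values (wrapping around): 1.157°, 33.862°, 279.768°, 21.791°, 23.422°.
Largest gap = 279.768° ⇒ minimal covering band is its complement: 360° − 279.768° = 80.232°.
Band runs from +140.502° eastward to -139.266°, crossing the antimeridian.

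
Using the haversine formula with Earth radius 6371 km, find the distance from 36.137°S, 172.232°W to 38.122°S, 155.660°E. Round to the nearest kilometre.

Δλ = 155.660 − -172.232 = 327.892°; wrapped into (−180°, 180°]: -32.108°.
Δφ = -38.122 − -36.137 = -1.985°.
a = sin²(Δφ/2) + cos φ₁ · cos φ₂ · sin²(Δλ/2) = 0.048889.
c = 2·atan2(√a, √(1−a)) = 0.44590 rad → d = 6371·c ≈ 2840.83 km.

2841 km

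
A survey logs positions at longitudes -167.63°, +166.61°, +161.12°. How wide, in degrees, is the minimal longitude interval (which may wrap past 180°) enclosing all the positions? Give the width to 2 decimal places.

31.25°

Sort the longitudes: -167.63°, +161.12°, +166.61°.
Eastward gaps between consecutive values (wrapping around): 328.75°, 5.49°, 25.76°.
Largest gap = 328.75° ⇒ minimal covering band is its complement: 360° − 328.75° = 31.25°.
Band runs from +161.12° eastward to -167.63°, crossing the antimeridian.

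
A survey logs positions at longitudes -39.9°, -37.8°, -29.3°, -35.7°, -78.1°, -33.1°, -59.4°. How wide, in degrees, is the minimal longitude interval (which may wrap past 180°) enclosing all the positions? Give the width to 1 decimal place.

Sort the longitudes: -78.1°, -59.4°, -39.9°, -37.8°, -35.7°, -33.1°, -29.3°.
Eastward gaps between consecutive values (wrapping around): 18.7°, 19.5°, 2.1°, 2.1°, 2.6°, 3.8°, 311.2°.
Largest gap = 311.2° ⇒ minimal covering band is its complement: 360° − 311.2° = 48.8°.
Band runs from -78.1° eastward to -29.3°.

48.8°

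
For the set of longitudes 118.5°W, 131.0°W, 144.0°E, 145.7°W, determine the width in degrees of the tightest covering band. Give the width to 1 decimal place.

Sort the longitudes: -145.7°, -131.0°, -118.5°, +144.0°.
Eastward gaps between consecutive values (wrapping around): 14.7°, 12.5°, 262.5°, 70.3°.
Largest gap = 262.5° ⇒ minimal covering band is its complement: 360° − 262.5° = 97.5°.
Band runs from +144.0° eastward to -118.5°, crossing the antimeridian.

97.5°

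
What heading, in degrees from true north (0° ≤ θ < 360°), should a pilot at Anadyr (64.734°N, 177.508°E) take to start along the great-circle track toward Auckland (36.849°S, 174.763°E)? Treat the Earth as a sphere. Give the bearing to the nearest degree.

Δλ = 174.763 − 177.508 = -2.745°.
θ = atan2( sin Δλ · cos φ₂ , cos φ₁ · sin φ₂ − sin φ₁ · cos φ₂ · cos Δλ )
  = atan2(-0.03832, -0.97880) = -177.758° → normalised to [0°, 360°): 182.242°.

182°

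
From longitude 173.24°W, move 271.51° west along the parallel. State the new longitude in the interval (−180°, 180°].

84.75°W

Start at -173.24°; shift −271.51° → -444.75°.
-444.75° lies outside (−180°, 180°]; add 360° → -84.75°.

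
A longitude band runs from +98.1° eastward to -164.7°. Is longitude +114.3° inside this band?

Yes

Band width going east from +98.1° to -164.7°: ((-164.7 − 98.1) mod 360) = 97.2°.
Offset of +114.3° east of the west edge: ((114.3 − 98.1) mod 360) = 16.2°.
16.2° ≤ 97.2° ⇒ inside.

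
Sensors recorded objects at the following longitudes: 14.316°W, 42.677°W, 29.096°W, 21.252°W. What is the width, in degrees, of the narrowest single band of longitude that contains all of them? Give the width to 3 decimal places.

28.361°

Sort the longitudes: -42.677°, -29.096°, -21.252°, -14.316°.
Eastward gaps between consecutive values (wrapping around): 13.581°, 7.844°, 6.936°, 331.639°.
Largest gap = 331.639° ⇒ minimal covering band is its complement: 360° − 331.639° = 28.361°.
Band runs from -42.677° eastward to -14.316°.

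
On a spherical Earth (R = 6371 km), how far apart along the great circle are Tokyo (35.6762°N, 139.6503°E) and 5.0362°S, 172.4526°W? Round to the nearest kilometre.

Δλ = -172.4526 − 139.6503 = -312.1029°; wrapped into (−180°, 180°]: 47.8971°.
Δφ = -5.0362 − 35.6762 = -40.7124°.
a = sin²(Δφ/2) + cos φ₁ · cos φ₂ · sin²(Δλ/2) = 0.254332.
c = 2·atan2(√a, √(1−a)) = 1.05717 rad → d = 6371·c ≈ 6735.25 km.

6735 km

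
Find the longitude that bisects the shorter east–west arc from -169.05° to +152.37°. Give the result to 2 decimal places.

+171.66°

Signed shortest Δλ from -169.05° to +152.37° is -38.58°.
Midpoint longitude = -169.05° + (-38.58°)/2 = -169.05° − 19.29° = -188.34°.
Normalise into (−180°, 180°]: +171.66°.
(The naïve average (-169.05 + +152.37)/2 = -8.34° is on the wrong side of the globe.)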